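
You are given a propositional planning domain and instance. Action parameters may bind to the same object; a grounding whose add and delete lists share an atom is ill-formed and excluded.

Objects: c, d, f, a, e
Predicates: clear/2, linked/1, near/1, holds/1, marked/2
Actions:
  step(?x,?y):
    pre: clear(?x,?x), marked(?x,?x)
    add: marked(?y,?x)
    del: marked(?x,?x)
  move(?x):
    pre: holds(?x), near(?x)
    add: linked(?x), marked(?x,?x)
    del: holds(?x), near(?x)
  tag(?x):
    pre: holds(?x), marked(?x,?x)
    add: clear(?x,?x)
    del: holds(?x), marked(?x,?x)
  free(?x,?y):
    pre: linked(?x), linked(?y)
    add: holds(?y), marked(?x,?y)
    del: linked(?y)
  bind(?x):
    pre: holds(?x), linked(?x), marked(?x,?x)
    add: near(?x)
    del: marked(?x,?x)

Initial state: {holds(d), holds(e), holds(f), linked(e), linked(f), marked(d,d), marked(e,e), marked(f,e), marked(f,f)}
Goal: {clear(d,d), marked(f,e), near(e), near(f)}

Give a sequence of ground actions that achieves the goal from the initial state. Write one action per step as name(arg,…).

tag(d); bind(f); bind(e)

1. tag(d)  →  {clear(d,d), holds(e), holds(f), linked(e), linked(f), marked(e,e), marked(f,e), marked(f,f)}
2. bind(f)  →  {clear(d,d), holds(e), holds(f), linked(e), linked(f), marked(e,e), marked(f,e), near(f)}
3. bind(e)  →  {clear(d,d), holds(e), holds(f), linked(e), linked(f), marked(f,e), near(e), near(f)}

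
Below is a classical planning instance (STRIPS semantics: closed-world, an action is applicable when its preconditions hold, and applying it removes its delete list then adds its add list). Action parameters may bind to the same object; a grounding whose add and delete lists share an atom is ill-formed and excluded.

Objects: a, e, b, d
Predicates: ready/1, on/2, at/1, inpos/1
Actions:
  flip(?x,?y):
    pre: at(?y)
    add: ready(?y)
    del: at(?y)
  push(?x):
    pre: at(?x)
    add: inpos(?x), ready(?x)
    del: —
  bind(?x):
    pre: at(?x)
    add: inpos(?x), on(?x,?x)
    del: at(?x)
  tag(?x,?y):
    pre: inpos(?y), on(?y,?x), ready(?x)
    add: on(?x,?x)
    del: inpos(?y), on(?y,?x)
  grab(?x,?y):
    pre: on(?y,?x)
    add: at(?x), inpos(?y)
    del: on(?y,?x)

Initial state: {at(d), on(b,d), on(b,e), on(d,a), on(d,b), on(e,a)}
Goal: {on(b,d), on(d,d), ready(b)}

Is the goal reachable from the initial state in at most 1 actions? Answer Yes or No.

No

1. bind(d)  →  {inpos(d), on(b,d), on(b,e), on(d,a), on(d,b), on(d,d), on(e,a)}
2. grab(b,d)  →  {at(b), inpos(d), on(b,d), on(b,e), on(d,a), on(d,d), on(e,a)}
3. flip(a,b)  →  {inpos(d), on(b,d), on(b,e), on(d,a), on(d,d), on(e,a), ready(b)}
optimal plan length = 3; 3 > 1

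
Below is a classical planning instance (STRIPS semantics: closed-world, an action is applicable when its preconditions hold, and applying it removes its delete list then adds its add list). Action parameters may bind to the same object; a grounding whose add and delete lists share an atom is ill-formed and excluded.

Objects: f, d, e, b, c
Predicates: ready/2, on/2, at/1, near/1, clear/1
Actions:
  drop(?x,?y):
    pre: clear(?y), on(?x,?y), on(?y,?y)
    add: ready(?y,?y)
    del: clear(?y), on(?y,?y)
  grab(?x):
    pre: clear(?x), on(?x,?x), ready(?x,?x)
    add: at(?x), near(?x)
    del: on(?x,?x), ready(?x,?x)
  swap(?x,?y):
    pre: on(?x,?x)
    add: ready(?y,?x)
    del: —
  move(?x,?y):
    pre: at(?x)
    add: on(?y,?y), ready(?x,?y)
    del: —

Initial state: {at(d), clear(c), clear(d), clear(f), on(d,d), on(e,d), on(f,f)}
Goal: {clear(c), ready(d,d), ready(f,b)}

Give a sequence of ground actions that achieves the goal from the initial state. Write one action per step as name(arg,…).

1. drop(d,d)  →  {at(d), clear(c), clear(f), on(e,d), on(f,f), ready(d,d)}
2. move(d,b)  →  {at(d), clear(c), clear(f), on(b,b), on(e,d), on(f,f), ready(d,b), ready(d,d)}
3. swap(b,f)  →  {at(d), clear(c), clear(f), on(b,b), on(e,d), on(f,f), ready(d,b), ready(d,d), ready(f,b)}

drop(d,d); move(d,b); swap(b,f)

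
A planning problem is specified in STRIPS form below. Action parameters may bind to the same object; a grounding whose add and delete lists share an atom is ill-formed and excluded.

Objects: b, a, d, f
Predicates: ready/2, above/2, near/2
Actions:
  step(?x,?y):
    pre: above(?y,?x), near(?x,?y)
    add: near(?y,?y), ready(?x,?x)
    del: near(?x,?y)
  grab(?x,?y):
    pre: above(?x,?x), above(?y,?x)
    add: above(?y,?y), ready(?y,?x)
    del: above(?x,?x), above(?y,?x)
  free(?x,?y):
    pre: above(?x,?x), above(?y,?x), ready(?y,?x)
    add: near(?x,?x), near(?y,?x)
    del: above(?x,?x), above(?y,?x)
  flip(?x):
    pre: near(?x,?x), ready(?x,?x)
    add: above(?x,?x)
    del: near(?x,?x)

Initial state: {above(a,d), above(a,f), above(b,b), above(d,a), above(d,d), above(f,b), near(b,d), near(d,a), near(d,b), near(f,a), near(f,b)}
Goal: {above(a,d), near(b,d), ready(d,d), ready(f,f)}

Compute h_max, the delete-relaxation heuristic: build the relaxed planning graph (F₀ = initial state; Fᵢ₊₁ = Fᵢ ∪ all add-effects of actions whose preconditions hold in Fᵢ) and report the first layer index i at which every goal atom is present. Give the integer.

F0 = init (11 atoms)
F1 = F0 ∪ {above(a,a), above(f,f), near(a,a), ready(a,d), ready(d,d), ready(f,b), ready(f,f)}  (18 atoms)
goal ⊆ F1  ⇒  h_max = 1

1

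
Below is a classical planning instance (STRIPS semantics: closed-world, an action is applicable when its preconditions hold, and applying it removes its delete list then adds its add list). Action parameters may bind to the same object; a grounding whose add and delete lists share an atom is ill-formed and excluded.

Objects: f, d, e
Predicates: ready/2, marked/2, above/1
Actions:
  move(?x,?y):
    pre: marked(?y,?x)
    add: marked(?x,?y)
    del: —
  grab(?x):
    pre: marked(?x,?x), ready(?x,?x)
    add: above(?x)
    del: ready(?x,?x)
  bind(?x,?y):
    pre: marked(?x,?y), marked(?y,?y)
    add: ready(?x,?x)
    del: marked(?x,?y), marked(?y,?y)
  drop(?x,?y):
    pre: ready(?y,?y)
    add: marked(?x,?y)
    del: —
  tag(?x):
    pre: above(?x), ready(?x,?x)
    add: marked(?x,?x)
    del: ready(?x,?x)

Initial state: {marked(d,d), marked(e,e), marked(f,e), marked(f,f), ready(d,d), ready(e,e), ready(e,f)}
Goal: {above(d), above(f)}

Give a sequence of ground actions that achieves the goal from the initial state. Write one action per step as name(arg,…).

1. grab(d)  →  {above(d), marked(d,d), marked(e,e), marked(f,e), marked(f,f), ready(e,e), ready(e,f)}
2. bind(f,e)  →  {above(d), marked(d,d), marked(f,f), ready(e,e), ready(e,f), ready(f,f)}
3. grab(f)  →  {above(d), above(f), marked(d,d), marked(f,f), ready(e,e), ready(e,f)}

grab(d); bind(f,e); grab(f)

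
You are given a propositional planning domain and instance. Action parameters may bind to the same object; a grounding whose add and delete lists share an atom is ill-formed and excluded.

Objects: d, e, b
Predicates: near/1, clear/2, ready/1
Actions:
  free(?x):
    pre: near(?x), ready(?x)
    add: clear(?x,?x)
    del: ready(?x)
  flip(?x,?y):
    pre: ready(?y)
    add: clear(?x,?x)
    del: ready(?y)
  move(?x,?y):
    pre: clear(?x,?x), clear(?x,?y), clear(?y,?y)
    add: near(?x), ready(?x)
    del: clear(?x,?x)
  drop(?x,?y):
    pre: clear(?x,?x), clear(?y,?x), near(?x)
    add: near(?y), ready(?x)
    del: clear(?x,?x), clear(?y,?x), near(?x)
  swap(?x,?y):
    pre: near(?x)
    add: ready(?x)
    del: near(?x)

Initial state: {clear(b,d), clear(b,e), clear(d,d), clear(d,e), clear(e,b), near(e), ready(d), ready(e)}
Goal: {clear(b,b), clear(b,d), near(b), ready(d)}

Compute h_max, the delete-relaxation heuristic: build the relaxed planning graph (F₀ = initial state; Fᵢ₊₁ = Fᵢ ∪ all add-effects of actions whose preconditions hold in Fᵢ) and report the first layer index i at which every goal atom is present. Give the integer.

2

F0 = init (8 atoms)
F1 = F0 ∪ {clear(b,b), clear(e,e), near(d)}  (11 atoms)
F2 = F1 ∪ {near(b), ready(b)}  (13 atoms)
goal ⊆ F2  ⇒  h_max = 2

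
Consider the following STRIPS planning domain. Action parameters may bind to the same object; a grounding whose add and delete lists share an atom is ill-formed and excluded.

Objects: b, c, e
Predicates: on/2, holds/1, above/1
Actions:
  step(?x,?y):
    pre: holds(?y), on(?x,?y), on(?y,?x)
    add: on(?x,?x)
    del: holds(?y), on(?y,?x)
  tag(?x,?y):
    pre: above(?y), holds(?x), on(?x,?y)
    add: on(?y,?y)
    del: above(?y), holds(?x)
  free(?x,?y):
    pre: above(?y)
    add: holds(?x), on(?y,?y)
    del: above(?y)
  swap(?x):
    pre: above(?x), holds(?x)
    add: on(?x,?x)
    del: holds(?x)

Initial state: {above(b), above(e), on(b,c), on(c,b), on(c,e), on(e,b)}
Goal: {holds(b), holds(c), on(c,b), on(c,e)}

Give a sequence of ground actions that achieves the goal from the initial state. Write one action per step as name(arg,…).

free(b,b); free(c,e)

1. free(b,b)  →  {above(e), holds(b), on(b,b), on(b,c), on(c,b), on(c,e), on(e,b)}
2. free(c,e)  →  {holds(b), holds(c), on(b,b), on(b,c), on(c,b), on(c,e), on(e,b), on(e,e)}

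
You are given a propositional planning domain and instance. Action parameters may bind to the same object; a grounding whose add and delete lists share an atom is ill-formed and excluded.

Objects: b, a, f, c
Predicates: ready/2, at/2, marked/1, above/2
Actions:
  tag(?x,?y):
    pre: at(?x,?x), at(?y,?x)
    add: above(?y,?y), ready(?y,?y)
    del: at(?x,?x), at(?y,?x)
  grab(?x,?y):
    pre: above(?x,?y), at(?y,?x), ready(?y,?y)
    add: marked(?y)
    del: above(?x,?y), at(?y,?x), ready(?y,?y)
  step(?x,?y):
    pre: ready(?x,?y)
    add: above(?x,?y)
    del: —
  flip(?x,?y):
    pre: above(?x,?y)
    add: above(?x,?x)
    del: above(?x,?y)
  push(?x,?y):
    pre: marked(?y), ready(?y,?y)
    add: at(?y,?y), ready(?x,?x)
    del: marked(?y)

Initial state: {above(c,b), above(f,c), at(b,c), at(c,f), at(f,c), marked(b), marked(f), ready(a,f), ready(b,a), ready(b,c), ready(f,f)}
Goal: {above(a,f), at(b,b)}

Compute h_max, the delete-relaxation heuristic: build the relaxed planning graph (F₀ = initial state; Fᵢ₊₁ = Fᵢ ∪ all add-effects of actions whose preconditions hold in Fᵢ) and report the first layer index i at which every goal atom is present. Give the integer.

2

F0 = init (11 atoms)
F1 = F0 ∪ {above(a,f), above(b,a), above(b,c), above(c,c), above(f,f), at(f,f), ready(a,a), ready(b,b), ready(c,c)}  (20 atoms)
F2 = F1 ∪ {above(a,a), above(b,b), at(b,b), marked(c)}  (24 atoms)
goal ⊆ F2  ⇒  h_max = 2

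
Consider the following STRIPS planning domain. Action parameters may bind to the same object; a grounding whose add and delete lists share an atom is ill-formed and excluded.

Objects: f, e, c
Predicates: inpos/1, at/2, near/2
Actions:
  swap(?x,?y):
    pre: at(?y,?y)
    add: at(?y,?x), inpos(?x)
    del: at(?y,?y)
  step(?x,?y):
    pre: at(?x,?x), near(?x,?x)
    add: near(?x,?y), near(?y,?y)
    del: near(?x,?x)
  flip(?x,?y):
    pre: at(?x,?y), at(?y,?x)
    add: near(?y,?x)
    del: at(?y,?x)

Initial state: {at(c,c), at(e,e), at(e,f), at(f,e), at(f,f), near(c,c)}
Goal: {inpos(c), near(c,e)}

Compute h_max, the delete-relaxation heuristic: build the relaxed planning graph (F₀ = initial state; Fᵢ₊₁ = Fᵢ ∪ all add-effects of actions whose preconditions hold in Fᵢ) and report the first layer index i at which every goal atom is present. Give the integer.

F0 = init (6 atoms)
F1 = F0 ∪ {at(c,e), at(c,f), at(e,c), at(f,c), inpos(c), inpos(e), inpos(f), near(c,e), near(c,f), near(e,e), near(e,f), near(f,e), near(f,f)}  (19 atoms)
goal ⊆ F1  ⇒  h_max = 1

1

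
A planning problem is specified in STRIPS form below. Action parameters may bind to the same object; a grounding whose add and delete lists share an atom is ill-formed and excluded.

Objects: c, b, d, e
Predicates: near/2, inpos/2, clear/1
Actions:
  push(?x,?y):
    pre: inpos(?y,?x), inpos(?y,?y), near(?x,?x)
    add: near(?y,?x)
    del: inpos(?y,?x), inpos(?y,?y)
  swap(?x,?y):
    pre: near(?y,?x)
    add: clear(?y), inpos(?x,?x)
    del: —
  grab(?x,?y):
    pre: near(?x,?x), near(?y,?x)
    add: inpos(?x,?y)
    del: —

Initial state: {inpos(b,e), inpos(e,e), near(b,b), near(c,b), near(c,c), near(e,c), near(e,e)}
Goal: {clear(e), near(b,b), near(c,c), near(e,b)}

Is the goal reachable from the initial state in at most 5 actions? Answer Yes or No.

1. swap(c,e)  →  {clear(e), inpos(b,e), inpos(c,c), inpos(e,e), near(b,b), near(c,b), near(c,c), near(e,c), near(e,e)}
2. swap(b,c)  →  {clear(c), clear(e), inpos(b,b), inpos(b,e), inpos(c,c), inpos(e,e), near(b,b), near(c,b), near(c,c), near(e,c), near(e,e)}
3. push(e,b)  →  {clear(c), clear(e), inpos(c,c), inpos(e,e), near(b,b), near(b,e), near(c,b), near(c,c), near(e,c), near(e,e)}
4. grab(e,b)  →  {clear(c), clear(e), inpos(c,c), inpos(e,b), inpos(e,e), near(b,b), near(b,e), near(c,b), near(c,c), near(e,c), near(e,e)}
5. push(b,e)  →  {clear(c), clear(e), inpos(c,c), near(b,b), near(b,e), near(c,b), near(c,c), near(e,b), near(e,c), near(e,e)}
optimal plan length = 5; 5 ≤ 5

Yes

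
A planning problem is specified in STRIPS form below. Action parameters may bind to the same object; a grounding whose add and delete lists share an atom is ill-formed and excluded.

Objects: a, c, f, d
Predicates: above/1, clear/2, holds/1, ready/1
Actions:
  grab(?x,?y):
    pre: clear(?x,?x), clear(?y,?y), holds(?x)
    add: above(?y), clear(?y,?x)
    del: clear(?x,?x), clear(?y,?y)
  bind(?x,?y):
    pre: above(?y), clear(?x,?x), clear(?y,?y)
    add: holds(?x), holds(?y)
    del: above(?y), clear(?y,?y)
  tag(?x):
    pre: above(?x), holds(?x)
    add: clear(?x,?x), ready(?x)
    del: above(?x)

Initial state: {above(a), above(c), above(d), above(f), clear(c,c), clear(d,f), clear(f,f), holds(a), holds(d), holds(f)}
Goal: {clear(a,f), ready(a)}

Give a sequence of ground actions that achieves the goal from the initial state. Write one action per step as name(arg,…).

1. tag(a)  →  {above(c), above(d), above(f), clear(a,a), clear(c,c), clear(d,f), clear(f,f), holds(a), holds(d), holds(f), ready(a)}
2. grab(f,a)  →  {above(a), above(c), above(d), above(f), clear(a,f), clear(c,c), clear(d,f), holds(a), holds(d), holds(f), ready(a)}

tag(a); grab(f,a)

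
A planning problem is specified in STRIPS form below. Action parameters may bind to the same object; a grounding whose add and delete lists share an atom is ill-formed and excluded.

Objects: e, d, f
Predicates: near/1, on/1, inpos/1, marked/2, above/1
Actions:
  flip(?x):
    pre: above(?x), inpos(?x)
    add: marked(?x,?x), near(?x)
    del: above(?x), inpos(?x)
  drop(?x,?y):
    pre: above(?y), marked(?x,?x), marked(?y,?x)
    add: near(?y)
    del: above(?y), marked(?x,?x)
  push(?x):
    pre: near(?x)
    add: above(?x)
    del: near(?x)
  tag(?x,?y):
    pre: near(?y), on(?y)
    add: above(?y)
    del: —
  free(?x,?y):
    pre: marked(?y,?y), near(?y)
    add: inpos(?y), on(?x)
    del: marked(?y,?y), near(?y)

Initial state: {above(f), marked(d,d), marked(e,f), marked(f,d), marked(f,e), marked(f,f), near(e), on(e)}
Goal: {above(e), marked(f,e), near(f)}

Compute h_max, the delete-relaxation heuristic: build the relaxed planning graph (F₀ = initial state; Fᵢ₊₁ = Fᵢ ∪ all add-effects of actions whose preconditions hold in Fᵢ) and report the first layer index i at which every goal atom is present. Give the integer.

F0 = init (8 atoms)
F1 = F0 ∪ {above(e), near(f)}  (10 atoms)
goal ⊆ F1  ⇒  h_max = 1

1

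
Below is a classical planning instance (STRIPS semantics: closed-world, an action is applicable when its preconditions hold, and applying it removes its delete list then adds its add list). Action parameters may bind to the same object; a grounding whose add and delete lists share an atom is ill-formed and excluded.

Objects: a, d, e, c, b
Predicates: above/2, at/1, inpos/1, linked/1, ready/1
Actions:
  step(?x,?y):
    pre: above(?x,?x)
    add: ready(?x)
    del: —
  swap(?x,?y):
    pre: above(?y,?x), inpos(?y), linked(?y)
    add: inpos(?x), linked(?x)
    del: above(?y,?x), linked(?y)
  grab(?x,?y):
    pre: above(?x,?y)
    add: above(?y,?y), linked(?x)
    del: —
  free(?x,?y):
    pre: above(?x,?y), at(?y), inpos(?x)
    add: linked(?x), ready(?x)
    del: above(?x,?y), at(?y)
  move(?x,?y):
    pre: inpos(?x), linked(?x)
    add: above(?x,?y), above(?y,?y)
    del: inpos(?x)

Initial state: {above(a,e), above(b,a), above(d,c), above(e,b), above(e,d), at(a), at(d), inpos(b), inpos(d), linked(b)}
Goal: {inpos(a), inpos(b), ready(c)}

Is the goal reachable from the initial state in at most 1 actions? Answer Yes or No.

1. swap(a,b)  →  {above(a,e), above(d,c), above(e,b), above(e,d), at(a), at(d), inpos(a), inpos(b), inpos(d), linked(a)}
2. grab(d,c)  →  {above(a,e), above(c,c), above(d,c), above(e,b), above(e,d), at(a), at(d), inpos(a), inpos(b), inpos(d), linked(a), linked(d)}
3. step(c,a)  →  {above(a,e), above(c,c), above(d,c), above(e,b), above(e,d), at(a), at(d), inpos(a), inpos(b), inpos(d), linked(a), linked(d), ready(c)}
optimal plan length = 3; 3 > 1

No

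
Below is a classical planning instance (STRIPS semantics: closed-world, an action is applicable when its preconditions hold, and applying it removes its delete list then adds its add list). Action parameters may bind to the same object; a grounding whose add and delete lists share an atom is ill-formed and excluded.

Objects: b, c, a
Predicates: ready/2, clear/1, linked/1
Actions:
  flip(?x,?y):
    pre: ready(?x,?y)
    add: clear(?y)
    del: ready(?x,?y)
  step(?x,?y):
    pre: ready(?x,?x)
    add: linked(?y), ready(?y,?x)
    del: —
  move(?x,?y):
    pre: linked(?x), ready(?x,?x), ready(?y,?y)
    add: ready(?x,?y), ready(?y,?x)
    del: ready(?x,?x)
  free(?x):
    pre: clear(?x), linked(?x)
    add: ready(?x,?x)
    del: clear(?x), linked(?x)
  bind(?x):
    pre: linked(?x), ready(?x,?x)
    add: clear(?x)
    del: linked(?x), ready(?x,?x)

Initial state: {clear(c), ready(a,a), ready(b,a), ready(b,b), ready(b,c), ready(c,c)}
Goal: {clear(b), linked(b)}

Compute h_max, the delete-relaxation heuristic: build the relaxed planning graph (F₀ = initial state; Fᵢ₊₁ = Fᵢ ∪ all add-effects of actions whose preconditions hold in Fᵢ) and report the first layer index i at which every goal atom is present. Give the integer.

F0 = init (6 atoms)
F1 = F0 ∪ {clear(a), clear(b), linked(a), linked(b), linked(c), ready(a,b), ready(a,c), ready(c,a), ready(c,b)}  (15 atoms)
goal ⊆ F1  ⇒  h_max = 1

1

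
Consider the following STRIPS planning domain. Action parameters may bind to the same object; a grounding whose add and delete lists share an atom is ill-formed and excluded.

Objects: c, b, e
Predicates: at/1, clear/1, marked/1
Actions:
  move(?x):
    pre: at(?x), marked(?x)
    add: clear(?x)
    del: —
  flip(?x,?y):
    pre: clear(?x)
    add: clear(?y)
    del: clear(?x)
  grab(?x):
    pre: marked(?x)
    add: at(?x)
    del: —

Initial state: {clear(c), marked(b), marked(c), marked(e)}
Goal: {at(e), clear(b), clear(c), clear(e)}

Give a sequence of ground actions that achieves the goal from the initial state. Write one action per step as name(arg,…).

grab(b); move(b); grab(e); move(e)

1. grab(b)  →  {at(b), clear(c), marked(b), marked(c), marked(e)}
2. move(b)  →  {at(b), clear(b), clear(c), marked(b), marked(c), marked(e)}
3. grab(e)  →  {at(b), at(e), clear(b), clear(c), marked(b), marked(c), marked(e)}
4. move(e)  →  {at(b), at(e), clear(b), clear(c), clear(e), marked(b), marked(c), marked(e)}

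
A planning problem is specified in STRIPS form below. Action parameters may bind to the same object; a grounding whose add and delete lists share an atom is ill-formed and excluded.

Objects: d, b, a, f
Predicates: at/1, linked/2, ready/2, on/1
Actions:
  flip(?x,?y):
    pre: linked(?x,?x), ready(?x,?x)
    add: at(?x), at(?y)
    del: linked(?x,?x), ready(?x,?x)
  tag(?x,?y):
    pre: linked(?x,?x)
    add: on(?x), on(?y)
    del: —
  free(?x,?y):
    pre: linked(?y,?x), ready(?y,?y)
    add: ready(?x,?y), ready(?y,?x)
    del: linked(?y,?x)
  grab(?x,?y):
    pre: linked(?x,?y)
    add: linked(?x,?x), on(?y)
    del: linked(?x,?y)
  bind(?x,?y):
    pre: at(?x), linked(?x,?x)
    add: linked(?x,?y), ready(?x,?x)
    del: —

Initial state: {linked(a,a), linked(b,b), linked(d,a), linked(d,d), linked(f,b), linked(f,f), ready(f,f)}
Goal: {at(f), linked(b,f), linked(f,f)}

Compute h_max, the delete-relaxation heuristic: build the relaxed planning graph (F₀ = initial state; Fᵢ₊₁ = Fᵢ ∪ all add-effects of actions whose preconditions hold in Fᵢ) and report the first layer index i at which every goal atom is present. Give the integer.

2

F0 = init (7 atoms)
F1 = F0 ∪ {at(a), at(b), at(d), at(f), on(a), on(b), on(d), on(f), ready(b,f), ready(f,b)}  (17 atoms)
F2 = F1 ∪ {linked(a,b), linked(a,d), linked(a,f), linked(b,a), linked(b,d), linked(b,f), linked(d,b), linked(d,f), linked(f,a), linked(f,d), ready(a,a), ready(b,b), ready(d,d)}  (30 atoms)
goal ⊆ F2  ⇒  h_max = 2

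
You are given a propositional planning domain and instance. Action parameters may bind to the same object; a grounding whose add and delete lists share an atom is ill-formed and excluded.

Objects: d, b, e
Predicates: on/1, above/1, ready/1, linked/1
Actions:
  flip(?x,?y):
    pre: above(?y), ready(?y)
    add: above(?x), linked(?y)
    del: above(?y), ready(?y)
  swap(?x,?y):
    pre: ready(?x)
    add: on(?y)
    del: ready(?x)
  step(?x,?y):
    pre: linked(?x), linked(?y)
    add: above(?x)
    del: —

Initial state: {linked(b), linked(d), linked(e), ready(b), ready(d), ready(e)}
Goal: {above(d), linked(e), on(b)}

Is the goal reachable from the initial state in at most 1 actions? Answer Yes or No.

1. swap(d,b)  →  {linked(b), linked(d), linked(e), on(b), ready(b), ready(e)}
2. step(d,d)  →  {above(d), linked(b), linked(d), linked(e), on(b), ready(b), ready(e)}
optimal plan length = 2; 2 > 1

No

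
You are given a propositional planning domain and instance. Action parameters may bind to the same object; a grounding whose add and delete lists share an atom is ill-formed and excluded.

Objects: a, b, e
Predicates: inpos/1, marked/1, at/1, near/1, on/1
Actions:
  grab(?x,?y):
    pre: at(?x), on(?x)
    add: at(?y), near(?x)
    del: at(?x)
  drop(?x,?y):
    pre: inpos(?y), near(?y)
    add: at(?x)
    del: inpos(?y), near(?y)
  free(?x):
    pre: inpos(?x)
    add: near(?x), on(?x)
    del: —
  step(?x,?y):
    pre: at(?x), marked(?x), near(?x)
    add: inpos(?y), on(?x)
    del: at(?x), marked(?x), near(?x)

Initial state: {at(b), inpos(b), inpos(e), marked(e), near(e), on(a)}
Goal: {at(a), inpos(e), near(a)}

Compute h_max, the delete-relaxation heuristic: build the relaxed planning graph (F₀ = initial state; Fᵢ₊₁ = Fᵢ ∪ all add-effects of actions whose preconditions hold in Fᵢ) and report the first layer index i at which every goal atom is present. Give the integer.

F0 = init (6 atoms)
F1 = F0 ∪ {at(a), at(e), near(b), on(b), on(e)}  (11 atoms)
F2 = F1 ∪ {inpos(a), near(a)}  (13 atoms)
goal ⊆ F2  ⇒  h_max = 2

2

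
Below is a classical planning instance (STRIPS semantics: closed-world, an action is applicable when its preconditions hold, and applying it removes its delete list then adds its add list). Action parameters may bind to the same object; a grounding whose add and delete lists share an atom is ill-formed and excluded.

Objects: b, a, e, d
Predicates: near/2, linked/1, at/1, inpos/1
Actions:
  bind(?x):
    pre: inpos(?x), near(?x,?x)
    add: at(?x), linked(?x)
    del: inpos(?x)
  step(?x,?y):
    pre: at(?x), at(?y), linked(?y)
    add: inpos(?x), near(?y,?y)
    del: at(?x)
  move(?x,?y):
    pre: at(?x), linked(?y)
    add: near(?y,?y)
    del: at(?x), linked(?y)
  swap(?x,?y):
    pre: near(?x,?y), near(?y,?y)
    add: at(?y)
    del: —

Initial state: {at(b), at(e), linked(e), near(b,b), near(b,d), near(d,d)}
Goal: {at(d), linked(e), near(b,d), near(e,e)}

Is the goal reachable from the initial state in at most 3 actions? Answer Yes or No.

1. step(b,e)  →  {at(e), inpos(b), linked(e), near(b,b), near(b,d), near(d,d), near(e,e)}
2. swap(b,d)  →  {at(d), at(e), inpos(b), linked(e), near(b,b), near(b,d), near(d,d), near(e,e)}
optimal plan length = 2; 2 ≤ 3

Yes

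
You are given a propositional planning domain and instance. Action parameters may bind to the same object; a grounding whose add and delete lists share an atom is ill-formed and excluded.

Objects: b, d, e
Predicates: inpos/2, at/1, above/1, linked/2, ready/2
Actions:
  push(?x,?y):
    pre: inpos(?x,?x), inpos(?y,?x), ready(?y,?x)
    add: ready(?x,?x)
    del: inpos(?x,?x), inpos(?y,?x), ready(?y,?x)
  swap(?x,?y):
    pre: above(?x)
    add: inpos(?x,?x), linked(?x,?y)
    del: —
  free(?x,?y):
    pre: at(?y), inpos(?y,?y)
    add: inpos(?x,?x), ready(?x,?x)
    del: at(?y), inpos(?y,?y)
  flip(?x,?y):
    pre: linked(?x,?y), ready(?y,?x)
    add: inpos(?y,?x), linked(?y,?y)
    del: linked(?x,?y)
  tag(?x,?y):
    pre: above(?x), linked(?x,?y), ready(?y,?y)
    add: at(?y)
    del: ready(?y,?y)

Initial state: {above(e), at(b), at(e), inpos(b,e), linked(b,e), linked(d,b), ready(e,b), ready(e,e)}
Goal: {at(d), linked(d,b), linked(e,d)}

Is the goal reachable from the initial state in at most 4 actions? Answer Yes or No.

1. swap(e,d)  →  {above(e), at(b), at(e), inpos(b,e), inpos(e,e), linked(b,e), linked(d,b), linked(e,d), ready(e,b), ready(e,e)}
2. free(d,e)  →  {above(e), at(b), inpos(b,e), inpos(d,d), linked(b,e), linked(d,b), linked(e,d), ready(d,d), ready(e,b), ready(e,e)}
3. tag(e,d)  →  {above(e), at(b), at(d), inpos(b,e), inpos(d,d), linked(b,e), linked(d,b), linked(e,d), ready(e,b), ready(e,e)}
optimal plan length = 3; 3 ≤ 4

Yes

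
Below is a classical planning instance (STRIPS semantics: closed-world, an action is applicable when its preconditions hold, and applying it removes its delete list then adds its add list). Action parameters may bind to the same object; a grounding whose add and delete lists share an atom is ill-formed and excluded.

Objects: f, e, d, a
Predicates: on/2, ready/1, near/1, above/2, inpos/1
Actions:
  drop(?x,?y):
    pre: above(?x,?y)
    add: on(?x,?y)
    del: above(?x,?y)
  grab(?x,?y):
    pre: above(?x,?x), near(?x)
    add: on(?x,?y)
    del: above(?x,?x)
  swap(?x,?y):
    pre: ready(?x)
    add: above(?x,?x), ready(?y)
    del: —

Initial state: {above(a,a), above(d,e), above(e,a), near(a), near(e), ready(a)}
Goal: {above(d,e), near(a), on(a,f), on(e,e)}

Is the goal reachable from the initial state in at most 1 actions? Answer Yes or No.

1. grab(a,f)  →  {above(d,e), above(e,a), near(a), near(e), on(a,f), ready(a)}
2. swap(a,e)  →  {above(a,a), above(d,e), above(e,a), near(a), near(e), on(a,f), ready(a), ready(e)}
3. swap(e,f)  →  {above(a,a), above(d,e), above(e,a), above(e,e), near(a), near(e), on(a,f), ready(a), ready(e), ready(f)}
4. drop(e,e)  →  {above(a,a), above(d,e), above(e,a), near(a), near(e), on(a,f), on(e,e), ready(a), ready(e), ready(f)}
optimal plan length = 4; 4 > 1

No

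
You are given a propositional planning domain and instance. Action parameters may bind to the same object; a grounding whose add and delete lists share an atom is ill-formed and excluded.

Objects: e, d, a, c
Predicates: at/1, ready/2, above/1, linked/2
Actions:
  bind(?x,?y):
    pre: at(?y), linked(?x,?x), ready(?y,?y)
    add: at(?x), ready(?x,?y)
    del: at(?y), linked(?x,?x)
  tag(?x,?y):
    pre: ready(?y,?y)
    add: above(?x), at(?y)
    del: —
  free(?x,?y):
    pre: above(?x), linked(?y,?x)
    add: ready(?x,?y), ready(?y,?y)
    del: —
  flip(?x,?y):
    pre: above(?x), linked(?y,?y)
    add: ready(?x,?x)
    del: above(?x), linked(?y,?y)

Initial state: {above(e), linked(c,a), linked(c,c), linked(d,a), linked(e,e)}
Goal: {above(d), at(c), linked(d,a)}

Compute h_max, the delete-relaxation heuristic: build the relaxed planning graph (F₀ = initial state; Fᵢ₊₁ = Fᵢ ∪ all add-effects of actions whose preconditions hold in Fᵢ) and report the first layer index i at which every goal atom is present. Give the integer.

F0 = init (5 atoms)
F1 = F0 ∪ {ready(e,e)}  (6 atoms)
F2 = F1 ∪ {above(a), above(c), above(d), at(e)}  (10 atoms)
F3 = F2 ∪ {at(c), ready(a,a), ready(a,c), ready(a,d), ready(c,c), ready(c,e), ready(d,d)}  (17 atoms)
goal ⊆ F3  ⇒  h_max = 3

3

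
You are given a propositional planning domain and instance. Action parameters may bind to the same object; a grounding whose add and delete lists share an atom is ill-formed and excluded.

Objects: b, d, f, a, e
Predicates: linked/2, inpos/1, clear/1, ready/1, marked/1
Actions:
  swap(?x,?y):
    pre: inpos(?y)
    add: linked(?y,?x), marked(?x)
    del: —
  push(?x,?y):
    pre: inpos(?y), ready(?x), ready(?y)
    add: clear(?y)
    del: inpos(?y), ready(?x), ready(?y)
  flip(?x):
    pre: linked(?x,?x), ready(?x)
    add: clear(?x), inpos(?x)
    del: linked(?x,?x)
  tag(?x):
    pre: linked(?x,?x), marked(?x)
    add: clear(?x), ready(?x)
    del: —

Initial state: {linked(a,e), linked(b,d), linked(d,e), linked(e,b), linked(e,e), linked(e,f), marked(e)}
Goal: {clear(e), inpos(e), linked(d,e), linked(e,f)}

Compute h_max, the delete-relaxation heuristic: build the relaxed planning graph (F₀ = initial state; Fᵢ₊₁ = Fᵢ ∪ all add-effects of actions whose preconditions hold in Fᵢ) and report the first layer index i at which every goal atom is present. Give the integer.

2

F0 = init (7 atoms)
F1 = F0 ∪ {clear(e), ready(e)}  (9 atoms)
F2 = F1 ∪ {inpos(e)}  (10 atoms)
goal ⊆ F2  ⇒  h_max = 2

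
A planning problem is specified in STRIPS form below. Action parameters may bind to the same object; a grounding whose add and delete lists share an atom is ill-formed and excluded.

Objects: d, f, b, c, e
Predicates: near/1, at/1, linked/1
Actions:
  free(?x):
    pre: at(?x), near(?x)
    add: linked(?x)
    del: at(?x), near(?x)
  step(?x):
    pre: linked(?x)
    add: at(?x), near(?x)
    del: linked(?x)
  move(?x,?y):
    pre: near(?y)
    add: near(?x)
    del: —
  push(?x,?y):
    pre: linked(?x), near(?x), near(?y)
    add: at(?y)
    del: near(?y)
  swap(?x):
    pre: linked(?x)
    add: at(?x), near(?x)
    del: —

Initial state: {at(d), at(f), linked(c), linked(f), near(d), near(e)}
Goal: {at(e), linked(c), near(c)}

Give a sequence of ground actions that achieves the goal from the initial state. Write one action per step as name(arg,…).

1. move(c,d)  →  {at(d), at(f), linked(c), linked(f), near(c), near(d), near(e)}
2. push(c,e)  →  {at(d), at(e), at(f), linked(c), linked(f), near(c), near(d)}

move(c,d); push(c,e)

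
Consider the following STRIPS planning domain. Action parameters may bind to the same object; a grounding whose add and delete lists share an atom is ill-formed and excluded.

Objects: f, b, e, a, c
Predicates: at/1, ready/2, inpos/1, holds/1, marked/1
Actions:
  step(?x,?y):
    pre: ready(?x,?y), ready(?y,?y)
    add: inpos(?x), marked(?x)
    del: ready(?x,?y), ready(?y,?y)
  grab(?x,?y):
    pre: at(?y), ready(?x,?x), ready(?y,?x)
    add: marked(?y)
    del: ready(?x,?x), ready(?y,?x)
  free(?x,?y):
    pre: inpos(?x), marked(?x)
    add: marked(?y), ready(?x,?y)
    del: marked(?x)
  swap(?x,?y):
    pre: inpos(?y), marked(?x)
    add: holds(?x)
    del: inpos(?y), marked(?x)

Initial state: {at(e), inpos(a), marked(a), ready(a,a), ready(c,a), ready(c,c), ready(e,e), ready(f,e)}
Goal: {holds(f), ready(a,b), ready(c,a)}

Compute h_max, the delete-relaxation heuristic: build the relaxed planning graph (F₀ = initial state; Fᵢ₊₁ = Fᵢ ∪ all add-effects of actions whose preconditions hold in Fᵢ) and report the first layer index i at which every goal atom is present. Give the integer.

2

F0 = init (8 atoms)
F1 = F0 ∪ {holds(a), inpos(c), inpos(e), inpos(f), marked(b), marked(c), marked(e), marked(f), ready(a,b), ready(a,c), ready(a,e), ready(a,f)}  (20 atoms)
F2 = F1 ∪ {holds(b), holds(c), holds(e), holds(f), ready(c,b), ready(c,e), ready(c,f), ready(e,a), ready(e,b), ready(e,c), ready(e,f), ready(f,a), ready(f,b), ready(f,c)}  (34 atoms)
goal ⊆ F2  ⇒  h_max = 2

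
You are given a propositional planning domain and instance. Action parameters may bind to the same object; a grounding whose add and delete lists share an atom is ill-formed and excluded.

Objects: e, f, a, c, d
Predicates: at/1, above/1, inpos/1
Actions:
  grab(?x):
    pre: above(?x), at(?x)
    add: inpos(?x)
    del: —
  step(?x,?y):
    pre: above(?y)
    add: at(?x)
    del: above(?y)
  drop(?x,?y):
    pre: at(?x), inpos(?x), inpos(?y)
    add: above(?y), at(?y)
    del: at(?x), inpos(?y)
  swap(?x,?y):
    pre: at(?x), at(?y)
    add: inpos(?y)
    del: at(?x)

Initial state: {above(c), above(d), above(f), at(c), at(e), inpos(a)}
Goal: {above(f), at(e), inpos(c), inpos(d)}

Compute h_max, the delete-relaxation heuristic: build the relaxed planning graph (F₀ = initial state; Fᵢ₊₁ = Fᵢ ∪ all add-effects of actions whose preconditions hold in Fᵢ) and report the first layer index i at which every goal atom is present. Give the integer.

F0 = init (6 atoms)
F1 = F0 ∪ {at(a), at(d), at(f), inpos(c), inpos(e)}  (11 atoms)
F2 = F1 ∪ {above(a), above(e), inpos(d), inpos(f)}  (15 atoms)
goal ⊆ F2  ⇒  h_max = 2

2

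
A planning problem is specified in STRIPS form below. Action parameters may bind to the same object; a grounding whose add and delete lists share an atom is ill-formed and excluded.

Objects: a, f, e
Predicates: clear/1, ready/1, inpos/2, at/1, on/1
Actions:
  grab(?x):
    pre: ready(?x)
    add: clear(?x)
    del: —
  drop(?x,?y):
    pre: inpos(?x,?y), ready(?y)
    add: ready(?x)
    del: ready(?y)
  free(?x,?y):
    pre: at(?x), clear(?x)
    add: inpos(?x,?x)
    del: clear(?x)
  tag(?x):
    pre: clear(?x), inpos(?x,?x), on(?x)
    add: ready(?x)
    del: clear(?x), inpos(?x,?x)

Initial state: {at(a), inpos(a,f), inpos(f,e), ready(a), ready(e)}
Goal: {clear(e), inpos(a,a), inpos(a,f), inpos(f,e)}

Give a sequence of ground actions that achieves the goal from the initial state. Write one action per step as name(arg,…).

grab(a); grab(e); free(a,a)

1. grab(a)  →  {at(a), clear(a), inpos(a,f), inpos(f,e), ready(a), ready(e)}
2. grab(e)  →  {at(a), clear(a), clear(e), inpos(a,f), inpos(f,e), ready(a), ready(e)}
3. free(a,a)  →  {at(a), clear(e), inpos(a,a), inpos(a,f), inpos(f,e), ready(a), ready(e)}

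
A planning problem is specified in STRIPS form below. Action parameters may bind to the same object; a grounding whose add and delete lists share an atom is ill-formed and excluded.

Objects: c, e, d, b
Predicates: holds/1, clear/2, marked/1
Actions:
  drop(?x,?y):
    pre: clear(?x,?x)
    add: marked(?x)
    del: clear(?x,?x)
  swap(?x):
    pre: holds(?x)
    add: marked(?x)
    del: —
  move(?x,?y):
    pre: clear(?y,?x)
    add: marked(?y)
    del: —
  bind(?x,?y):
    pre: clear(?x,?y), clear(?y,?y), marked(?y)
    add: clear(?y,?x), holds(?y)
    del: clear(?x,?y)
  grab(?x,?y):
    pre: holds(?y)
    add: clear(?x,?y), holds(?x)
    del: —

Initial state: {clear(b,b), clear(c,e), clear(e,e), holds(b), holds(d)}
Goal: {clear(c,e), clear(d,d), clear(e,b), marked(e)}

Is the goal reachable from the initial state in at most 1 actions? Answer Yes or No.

1. drop(e,c)  →  {clear(b,b), clear(c,e), holds(b), holds(d), marked(e)}
2. grab(e,b)  →  {clear(b,b), clear(c,e), clear(e,b), holds(b), holds(d), holds(e), marked(e)}
3. grab(d,d)  →  {clear(b,b), clear(c,e), clear(d,d), clear(e,b), holds(b), holds(d), holds(e), marked(e)}
optimal plan length = 3; 3 > 1

No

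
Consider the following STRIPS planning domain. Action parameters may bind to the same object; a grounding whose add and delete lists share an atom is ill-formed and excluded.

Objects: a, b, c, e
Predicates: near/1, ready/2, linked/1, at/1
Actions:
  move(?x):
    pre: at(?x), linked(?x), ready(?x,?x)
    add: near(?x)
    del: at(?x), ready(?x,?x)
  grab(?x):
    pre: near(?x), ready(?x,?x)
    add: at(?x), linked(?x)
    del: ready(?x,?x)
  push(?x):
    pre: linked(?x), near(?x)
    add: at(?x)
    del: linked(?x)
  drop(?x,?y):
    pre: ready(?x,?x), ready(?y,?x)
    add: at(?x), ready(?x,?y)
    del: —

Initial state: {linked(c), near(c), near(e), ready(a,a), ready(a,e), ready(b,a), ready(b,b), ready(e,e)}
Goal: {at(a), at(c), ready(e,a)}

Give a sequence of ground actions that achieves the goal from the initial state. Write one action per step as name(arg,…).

1. push(c)  →  {at(c), near(c), near(e), ready(a,a), ready(a,e), ready(b,a), ready(b,b), ready(e,e)}
2. drop(a,a)  →  {at(a), at(c), near(c), near(e), ready(a,a), ready(a,e), ready(b,a), ready(b,b), ready(e,e)}
3. drop(e,a)  →  {at(a), at(c), at(e), near(c), near(e), ready(a,a), ready(a,e), ready(b,a), ready(b,b), ready(e,a), ready(e,e)}

push(c); drop(a,a); drop(e,a)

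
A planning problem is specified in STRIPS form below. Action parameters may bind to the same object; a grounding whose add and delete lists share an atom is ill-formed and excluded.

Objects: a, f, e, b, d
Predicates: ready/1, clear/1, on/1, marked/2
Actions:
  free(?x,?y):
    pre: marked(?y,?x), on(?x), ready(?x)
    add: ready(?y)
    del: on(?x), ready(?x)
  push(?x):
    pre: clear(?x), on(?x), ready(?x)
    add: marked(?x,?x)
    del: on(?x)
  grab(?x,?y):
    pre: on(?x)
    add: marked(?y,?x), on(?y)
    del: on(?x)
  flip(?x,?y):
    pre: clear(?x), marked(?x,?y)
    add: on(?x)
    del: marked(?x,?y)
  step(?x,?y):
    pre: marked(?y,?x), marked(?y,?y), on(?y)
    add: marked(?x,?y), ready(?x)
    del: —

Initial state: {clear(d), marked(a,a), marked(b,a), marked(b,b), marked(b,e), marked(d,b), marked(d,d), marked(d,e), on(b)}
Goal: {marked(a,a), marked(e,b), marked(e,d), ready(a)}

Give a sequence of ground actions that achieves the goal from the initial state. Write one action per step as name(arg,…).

flip(d,e); grab(d,e); step(a,b); grab(b,e)

1. flip(d,e)  →  {clear(d), marked(a,a), marked(b,a), marked(b,b), marked(b,e), marked(d,b), marked(d,d), on(b), on(d)}
2. grab(d,e)  →  {clear(d), marked(a,a), marked(b,a), marked(b,b), marked(b,e), marked(d,b), marked(d,d), marked(e,d), on(b), on(e)}
3. step(a,b)  →  {clear(d), marked(a,a), marked(a,b), marked(b,a), marked(b,b), marked(b,e), marked(d,b), marked(d,d), marked(e,d), on(b), on(e), ready(a)}
4. grab(b,e)  →  {clear(d), marked(a,a), marked(a,b), marked(b,a), marked(b,b), marked(b,e), marked(d,b), marked(d,d), marked(e,b), marked(e,d), on(e), ready(a)}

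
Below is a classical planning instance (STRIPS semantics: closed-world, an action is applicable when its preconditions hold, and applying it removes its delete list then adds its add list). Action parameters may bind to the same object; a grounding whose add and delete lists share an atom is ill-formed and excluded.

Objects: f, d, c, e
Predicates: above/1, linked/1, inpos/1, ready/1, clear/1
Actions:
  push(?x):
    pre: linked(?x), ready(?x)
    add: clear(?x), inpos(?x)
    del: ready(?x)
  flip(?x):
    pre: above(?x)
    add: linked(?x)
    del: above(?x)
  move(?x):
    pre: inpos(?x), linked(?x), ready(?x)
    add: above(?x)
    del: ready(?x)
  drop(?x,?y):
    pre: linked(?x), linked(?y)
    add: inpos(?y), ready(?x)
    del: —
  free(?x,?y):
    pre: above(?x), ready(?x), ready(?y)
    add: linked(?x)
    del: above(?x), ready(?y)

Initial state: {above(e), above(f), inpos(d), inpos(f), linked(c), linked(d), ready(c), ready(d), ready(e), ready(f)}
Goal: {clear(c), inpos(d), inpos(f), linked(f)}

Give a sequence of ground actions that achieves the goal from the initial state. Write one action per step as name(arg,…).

1. push(c)  →  {above(e), above(f), clear(c), inpos(c), inpos(d), inpos(f), linked(c), linked(d), ready(d), ready(e), ready(f)}
2. flip(f)  →  {above(e), clear(c), inpos(c), inpos(d), inpos(f), linked(c), linked(d), linked(f), ready(d), ready(e), ready(f)}

push(c); flip(f)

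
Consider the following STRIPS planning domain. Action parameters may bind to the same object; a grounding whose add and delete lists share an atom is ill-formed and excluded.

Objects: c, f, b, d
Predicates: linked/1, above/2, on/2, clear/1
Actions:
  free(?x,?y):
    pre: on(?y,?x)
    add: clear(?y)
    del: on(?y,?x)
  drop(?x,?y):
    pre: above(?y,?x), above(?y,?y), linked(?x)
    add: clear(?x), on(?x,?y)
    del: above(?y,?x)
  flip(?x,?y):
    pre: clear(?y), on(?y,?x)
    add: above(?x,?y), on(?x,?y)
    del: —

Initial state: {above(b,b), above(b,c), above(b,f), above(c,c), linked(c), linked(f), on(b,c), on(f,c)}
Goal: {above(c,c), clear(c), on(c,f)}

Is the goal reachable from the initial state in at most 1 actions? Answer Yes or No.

No

1. drop(c,b)  →  {above(b,b), above(b,f), above(c,c), clear(c), linked(c), linked(f), on(b,c), on(c,b), on(f,c)}
2. drop(f,b)  →  {above(b,b), above(c,c), clear(c), clear(f), linked(c), linked(f), on(b,c), on(c,b), on(f,b), on(f,c)}
3. flip(c,f)  →  {above(b,b), above(c,c), above(c,f), clear(c), clear(f), linked(c), linked(f), on(b,c), on(c,b), on(c,f), on(f,b), on(f,c)}
optimal plan length = 3; 3 > 1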